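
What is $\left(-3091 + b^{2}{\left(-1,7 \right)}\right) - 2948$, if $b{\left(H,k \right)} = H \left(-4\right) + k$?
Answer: $-5918$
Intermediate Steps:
$b{\left(H,k \right)} = k - 4 H$ ($b{\left(H,k \right)} = - 4 H + k = k - 4 H$)
$\left(-3091 + b^{2}{\left(-1,7 \right)}\right) - 2948 = \left(-3091 + \left(7 - -4\right)^{2}\right) - 2948 = \left(-3091 + \left(7 + 4\right)^{2}\right) - 2948 = \left(-3091 + 11^{2}\right) - 2948 = \left(-3091 + 121\right) - 2948 = -2970 - 2948 = -5918$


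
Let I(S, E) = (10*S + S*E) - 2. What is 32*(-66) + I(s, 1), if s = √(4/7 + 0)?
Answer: -2114 + 22*√7/7 ≈ -2105.7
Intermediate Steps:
s = 2*√7/7 (s = √(4*(⅐) + 0) = √(4/7 + 0) = √(4/7) = 2*√7/7 ≈ 0.75593)
I(S, E) = -2 + 10*S + E*S (I(S, E) = (10*S + E*S) - 2 = -2 + 10*S + E*S)
32*(-66) + I(s, 1) = 32*(-66) + (-2 + 10*(2*√7/7) + 1*(2*√7/7)) = -2112 + (-2 + 20*√7/7 + 2*√7/7) = -2112 + (-2 + 22*√7/7) = -2114 + 22*√7/7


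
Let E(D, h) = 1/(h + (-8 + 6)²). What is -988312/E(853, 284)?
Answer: -284633856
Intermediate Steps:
E(D, h) = 1/(4 + h) (E(D, h) = 1/(h + (-2)²) = 1/(h + 4) = 1/(4 + h))
-988312/E(853, 284) = -988312/(1/(4 + 284)) = -988312/(1/288) = -988312/1/288 = -988312*288 = -284633856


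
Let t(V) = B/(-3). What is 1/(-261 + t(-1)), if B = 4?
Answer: -3/787 ≈ -0.0038119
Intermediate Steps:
t(V) = -4/3 (t(V) = 4/(-3) = 4*(-1/3) = -4/3)
1/(-261 + t(-1)) = 1/(-261 - 4/3) = 1/(-787/3) = -3/787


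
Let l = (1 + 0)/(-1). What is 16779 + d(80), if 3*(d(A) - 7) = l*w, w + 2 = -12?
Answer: 50372/3 ≈ 16791.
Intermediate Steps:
w = -14 (w = -2 - 12 = -14)
l = -1 (l = 1*(-1) = -1)
d(A) = 35/3 (d(A) = 7 + (-1*(-14))/3 = 7 + (⅓)*14 = 7 + 14/3 = 35/3)
16779 + d(80) = 16779 + 35/3 = 50372/3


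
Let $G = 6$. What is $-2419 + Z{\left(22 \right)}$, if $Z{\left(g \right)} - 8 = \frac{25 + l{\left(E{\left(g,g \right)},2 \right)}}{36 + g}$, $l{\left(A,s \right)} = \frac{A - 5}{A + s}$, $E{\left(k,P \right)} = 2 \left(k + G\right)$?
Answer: $- \frac{8109103}{3364} \approx -2410.6$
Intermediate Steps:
$E{\left(k,P \right)} = 12 + 2 k$ ($E{\left(k,P \right)} = 2 \left(k + 6\right) = 2 \left(6 + k\right) = 12 + 2 k$)
$l{\left(A,s \right)} = \frac{-5 + A}{A + s}$
$Z{\left(g \right)} = 8 + \frac{25 + \frac{7 + 2 g}{14 + 2 g}}{36 + g}$ ($Z{\left(g \right)} = 8 + \frac{25 + \frac{-5 + \left(12 + 2 g\right)}{\left(12 + 2 g\right) + 2}}{36 + g} = 8 + \frac{25 + \frac{7 + 2 g}{14 + 2 g}}{36 + g}$)
$-2419 + Z{\left(22 \right)} = -2419 + \frac{4389 + 16 \cdot 22^{2} + 740 \cdot 22}{2 \left(252 + 22^{2} + 43 \cdot 22\right)} = -2419 + \frac{4389 + 16 \cdot 484 + 16280}{2 \left(252 + 484 + 946\right)} = -2419 + \frac{4389 + 7744 + 16280}{2 \cdot 1682} = -2419 + \frac{1}{2} \cdot \frac{1}{1682} \cdot 28413 = -2419 + \frac{28413}{3364} = - \frac{8109103}{3364}$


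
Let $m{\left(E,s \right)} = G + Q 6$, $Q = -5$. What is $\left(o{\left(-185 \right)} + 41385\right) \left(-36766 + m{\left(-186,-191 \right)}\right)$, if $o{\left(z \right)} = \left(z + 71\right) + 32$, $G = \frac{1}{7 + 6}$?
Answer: $- \frac{19757166141}{13} \approx -1.5198 \cdot 10^{9}$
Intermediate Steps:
$G = \frac{1}{13} \approx 0.076923$
$m{\left(E,s \right)} = - \frac{389}{13}$ ($m{\left(E,s \right)} = \frac{1}{13} - 30 = - \frac{389}{13}$)
$o{\left(z \right)} = 103 + z$ ($o{\left(z \right)} = \left(71 + z\right) + 32 = 103 + z$)
$\left(o{\left(-185 \right)} + 41385\right) \left(-36766 + m{\left(-186,-191 \right)}\right) = \left(\left(103 - 185\right) + 41385\right) \left(-36766 - \frac{389}{13}\right) = \left(-82 + 41385\right) \left(- \frac{478347}{13}\right) = 41303 \left(- \frac{478347}{13}\right) = - \frac{19757166141}{13}$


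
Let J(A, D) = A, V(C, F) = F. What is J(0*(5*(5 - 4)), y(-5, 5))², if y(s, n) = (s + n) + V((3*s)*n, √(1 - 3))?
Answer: 0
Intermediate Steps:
y(s, n) = n + s + I*√2 (y(s, n) = (s + n) + √(1 - 3) = (n + s) + √(-2) = (n + s) + I*√2 = n + s + I*√2)
J(0*(5*(5 - 4)), y(-5, 5))² = (0*(5*(5 - 4)))² = (0*(5*1))² = (0*5)² = 0² = 0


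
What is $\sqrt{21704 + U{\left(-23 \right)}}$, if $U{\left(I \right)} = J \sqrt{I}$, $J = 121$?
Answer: $\sqrt{21704 + 121 i \sqrt{23}} \approx 147.34 + 1.969 i$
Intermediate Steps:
$U{\left(I \right)} = 121 \sqrt{I}$
$\sqrt{21704 + U{\left(-23 \right)}} = \sqrt{21704 + 121 \sqrt{-23}} = \sqrt{21704 + 121 i \sqrt{23}}$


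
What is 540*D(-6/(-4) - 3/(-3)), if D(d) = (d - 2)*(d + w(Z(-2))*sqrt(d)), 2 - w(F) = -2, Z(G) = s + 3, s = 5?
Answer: 675 + 540*sqrt(10) ≈ 2382.6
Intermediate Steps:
Z(G) = 8 (Z(G) = 5 + 3 = 8)
w(F) = 4 (w(F) = 2 - 1*(-2) = 2 + 2 = 4)
D(d) = (-2 + d)*(d + 4*sqrt(d)) (D(d) = (d - 2)*(d + 4*sqrt(d)) = (-2 + d)*(d + 4*sqrt(d)))
540*D(-6/(-4) - 3/(-3)) = 540*((-6/(-4) - 3/(-3))**2 - 8*sqrt(-6/(-4) - 3/(-3)) - 2*(-6/(-4) - 3/(-3)) + 4*(-6/(-4) - 3/(-3))**(3/2)) = 540*((-6*(-1/4) - 3*(-1/3))**2 - 8*sqrt(-6*(-1/4) - 3*(-1/3)) - 2*(-6*(-1/4) - 3*(-1/3)) + 4*(-6*(-1/4) - 3*(-1/3))**(3/2)) = 540*((3/2 + 1)**2 - 8*sqrt(3/2 + 1) - 2*(3/2 + 1) + 4*(3/2 + 1)**(3/2)) = 540*((5/2)**2 - 4*sqrt(10) - 2*5/2 + 4*(5/2)**(3/2)) = 540*(25/4 - 4*sqrt(10) - 5 + 4*(5*sqrt(10)/4)) = 540*(25/4 - 4*sqrt(10) - 5 + 5*sqrt(10)) = 540*(5/4 + sqrt(10)) = 675 + 540*sqrt(10)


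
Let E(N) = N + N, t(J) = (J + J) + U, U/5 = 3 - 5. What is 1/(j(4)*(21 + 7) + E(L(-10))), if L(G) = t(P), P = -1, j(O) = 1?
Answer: 1/4 ≈ 0.25000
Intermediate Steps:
U = -10 (U = 5*(3 - 5) = 5*(-2) = -10)
t(J) = -10 + 2*J (t(J) = (J + J) - 10 = 2*J - 10 = -10 + 2*J)
L(G) = -12 (L(G) = -10 + 2*(-1) = -10 - 2 = -12)
E(N) = 2*N
1/(j(4)*(21 + 7) + E(L(-10))) = 1/(1*(21 + 7) + 2*(-12)) = 1/(1*28 - 24) = 1/(28 - 24) = 1/4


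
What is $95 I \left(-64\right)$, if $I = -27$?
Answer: $164160$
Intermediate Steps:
$95 I \left(-64\right) = 95 \left(-27\right) \left(-64\right) = \left(-2565\right) \left(-64\right) = 164160$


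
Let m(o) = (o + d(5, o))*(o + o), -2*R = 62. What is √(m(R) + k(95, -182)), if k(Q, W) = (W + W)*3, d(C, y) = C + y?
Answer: √2442 ≈ 49.417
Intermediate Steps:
k(Q, W) = 6*W (k(Q, W) = (2*W)*3 = 6*W)
R = -31 (R = -½*62 = -31)
m(o) = 2*o*(5 + 2*o) (m(o) = (o + (5 + o))*(o + o) = (5 + 2*o)*(2*o) = 2*o*(5 + 2*o))
√(m(R) + k(95, -182)) = √(2*(-31)*(5 + 2*(-31)) + 6*(-182)) = √(2*(-31)*(5 - 62) - 1092) = √(2*(-31)*(-57) - 1092) = √(3534 - 1092) = √2442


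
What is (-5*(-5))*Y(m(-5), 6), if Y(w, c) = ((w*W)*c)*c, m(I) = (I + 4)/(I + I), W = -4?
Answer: -360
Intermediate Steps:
m(I) = (4 + I)/(2*I) (m(I) = (4 + I)/((2*I)) = (4 + I)*(1/(2*I)) = (4 + I)/(2*I))
Y(w, c) = -4*w*c² (Y(w, c) = ((w*(-4))*c)*c = ((-4*w)*c)*c = (-4*c*w)*c = -4*w*c²)
(-5*(-5))*Y(m(-5), 6) = (-5*(-5))*(-4*(½)*(4 - 5)/(-5)*6²) = 25*(-4*(½)*(-⅕)*(-1)*36) = 25*(-4*⅒*36) = 25*(-72/5) = -360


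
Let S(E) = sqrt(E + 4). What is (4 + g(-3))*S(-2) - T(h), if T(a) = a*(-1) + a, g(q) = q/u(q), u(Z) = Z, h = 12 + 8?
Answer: 5*sqrt(2) ≈ 7.0711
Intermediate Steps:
h = 20
S(E) = sqrt(4 + E)
g(q) = 1 (g(q) = q/q = 1)
T(a) = 0 (T(a) = -a + a = 0)
(4 + g(-3))*S(-2) - T(h) = (4 + 1)*sqrt(4 - 2) - 1*0 = 5*sqrt(2) + 0 = 5*sqrt(2)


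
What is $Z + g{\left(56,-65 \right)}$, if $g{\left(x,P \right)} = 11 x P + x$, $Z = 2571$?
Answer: $-37413$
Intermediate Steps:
$g{\left(x,P \right)} = x + 11 P x$ ($g{\left(x,P \right)} = 11 P x + x = x + 11 P x$)
$Z + g{\left(56,-65 \right)} = 2571 + 56 \left(1 + 11 \left(-65\right)\right) = 2571 + 56 \left(1 - 715\right) = 2571 + 56 \left(-714\right) = 2571 - 39984 = -37413$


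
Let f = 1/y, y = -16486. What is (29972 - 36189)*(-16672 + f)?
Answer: 1708771004681/16486 ≈ 1.0365e+8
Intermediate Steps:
f = -1/16486 (f = 1/(-16486) = -1/16486 ≈ -6.0658e-5)
(29972 - 36189)*(-16672 + f) = (29972 - 36189)*(-16672 - 1/16486) = -6217*(-274854593/16486) = 1708771004681/16486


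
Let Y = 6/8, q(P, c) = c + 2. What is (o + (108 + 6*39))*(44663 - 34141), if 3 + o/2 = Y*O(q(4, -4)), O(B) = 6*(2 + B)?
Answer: 3535392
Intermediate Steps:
q(P, c) = 2 + c
O(B) = 12 + 6*B
Y = ¾ (Y = 6*(⅛) = ¾ ≈ 0.75000)
o = -6 (o = -6 + 2*(3*(12 + 6*(2 - 4))/4) = -6 + 2*(3*(12 + 6*(-2))/4) = -6 + 2*(3*(12 - 12)/4) = -6 + 2*((¾)*0) = -6 + 2*0 = -6 + 0 = -6)
(o + (108 + 6*39))*(44663 - 34141) = (-6 + (108 + 6*39))*(44663 - 34141) = (-6 + (108 + 234))*10522 = (-6 + 342)*10522 = 336*10522 = 3535392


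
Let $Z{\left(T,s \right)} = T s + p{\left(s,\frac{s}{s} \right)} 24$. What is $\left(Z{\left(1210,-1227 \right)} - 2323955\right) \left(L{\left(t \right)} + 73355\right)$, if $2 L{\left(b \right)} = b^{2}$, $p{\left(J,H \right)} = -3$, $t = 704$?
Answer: $-1223212554611$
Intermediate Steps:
$L{\left(b \right)} = \frac{b^{2}}{2}$
$Z{\left(T,s \right)} = -72 + T s$ ($Z{\left(T,s \right)} = T s - 72 = -72 + T s$)
$\left(Z{\left(1210,-1227 \right)} - 2323955\right) \left(L{\left(t \right)} + 73355\right) = \left(\left(-72 + 1210 \left(-1227\right)\right) - 2323955\right) \left(\frac{704^{2}}{2} + 73355\right) = \left(\left(-72 - 1484670\right) - 2323955\right) \left(\frac{1}{2} \cdot 495616 + 73355\right) = \left(-1484742 - 2323955\right) \left(247808 + 73355\right) = \left(-3808697\right) 321163 = -1223212554611$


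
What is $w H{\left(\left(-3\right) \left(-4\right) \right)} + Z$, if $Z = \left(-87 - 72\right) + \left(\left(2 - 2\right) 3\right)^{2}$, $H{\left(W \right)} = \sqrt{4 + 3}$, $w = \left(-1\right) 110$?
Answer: $-159 - 110 \sqrt{7} \approx -450.03$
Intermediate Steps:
$w = -110$
$H{\left(W \right)} = \sqrt{7}$
$Z = -159$ ($Z = -159 + \left(0 \cdot 3\right)^{2} = -159 + 0^{2} = -159 + 0 = -159$)
$w H{\left(\left(-3\right) \left(-4\right) \right)} + Z = - 110 \sqrt{7} - 159 = -159 - 110 \sqrt{7}$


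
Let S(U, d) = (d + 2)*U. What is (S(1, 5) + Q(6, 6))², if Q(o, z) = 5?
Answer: 144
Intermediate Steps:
S(U, d) = U*(2 + d) (S(U, d) = (2 + d)*U = U*(2 + d))
(S(1, 5) + Q(6, 6))² = (1*(2 + 5) + 5)² = (1*7 + 5)² = (7 + 5)² = 12² = 144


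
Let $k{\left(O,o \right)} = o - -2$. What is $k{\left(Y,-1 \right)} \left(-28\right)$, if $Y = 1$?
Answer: $-28$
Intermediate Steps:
$k{\left(O,o \right)} = 2 + o$ ($k{\left(O,o \right)} = o + 2 = 2 + o$)
$k{\left(Y,-1 \right)} \left(-28\right) = \left(2 - 1\right) \left(-28\right) = 1 \left(-28\right) = -28$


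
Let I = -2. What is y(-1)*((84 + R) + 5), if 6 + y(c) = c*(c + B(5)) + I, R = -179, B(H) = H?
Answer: 1080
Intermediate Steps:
y(c) = -8 + c*(5 + c) (y(c) = -6 + (c*(c + 5) - 2) = -6 + (c*(5 + c) - 2) = -6 + (-2 + c*(5 + c)) = -8 + c*(5 + c))
y(-1)*((84 + R) + 5) = (-8 + (-1)² + 5*(-1))*((84 - 179) + 5) = (-8 + 1 - 5)*(-95 + 5) = -12*(-90) = 1080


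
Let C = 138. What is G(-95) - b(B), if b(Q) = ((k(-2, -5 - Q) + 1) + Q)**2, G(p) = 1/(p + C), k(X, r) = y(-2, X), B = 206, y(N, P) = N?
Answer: -1807074/43 ≈ -42025.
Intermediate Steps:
k(X, r) = -2
G(p) = 1/(138 + p) (G(p) = 1/(p + 138) = 1/(138 + p))
b(Q) = (-1 + Q)**2 (b(Q) = ((-2 + 1) + Q)**2 = (-1 + Q)**2)
G(-95) - b(B) = 1/(138 - 95) - (-1 + 206)**2 = 1/43 - 1*205**2 = 1/43 - 1*42025 = 1/43 - 42025 = -1807074/43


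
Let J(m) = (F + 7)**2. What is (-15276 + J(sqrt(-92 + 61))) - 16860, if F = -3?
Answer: -32120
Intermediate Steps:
J(m) = 16 (J(m) = (-3 + 7)**2 = 4**2 = 16)
(-15276 + J(sqrt(-92 + 61))) - 16860 = (-15276 + 16) - 16860 = -15260 - 16860 = -32120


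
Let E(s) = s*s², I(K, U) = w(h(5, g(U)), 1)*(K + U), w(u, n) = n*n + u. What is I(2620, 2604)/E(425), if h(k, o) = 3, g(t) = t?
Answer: 20896/76765625 ≈ 0.00027221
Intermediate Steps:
w(u, n) = u + n² (w(u, n) = n² + u = u + n²)
I(K, U) = 4*K + 4*U (I(K, U) = (3 + 1²)*(K + U) = (3 + 1)*(K + U) = 4*(K + U) = 4*K + 4*U)
E(s) = s³
I(2620, 2604)/E(425) = (4*2620 + 4*2604)/(425³) = (10480 + 10416)/76765625 = 20896*(1/76765625) = 20896/76765625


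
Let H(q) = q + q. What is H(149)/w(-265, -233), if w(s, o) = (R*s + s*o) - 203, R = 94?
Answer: 149/18316 ≈ 0.0081350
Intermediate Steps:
H(q) = 2*q
w(s, o) = -203 + 94*s + o*s (w(s, o) = (94*s + s*o) - 203 = (94*s + o*s) - 203 = -203 + 94*s + o*s)
H(149)/w(-265, -233) = (2*149)/(-203 + 94*(-265) - 233*(-265)) = 298/(-203 - 24910 + 61745) = 298/36632 = 298*(1/36632) = 149/18316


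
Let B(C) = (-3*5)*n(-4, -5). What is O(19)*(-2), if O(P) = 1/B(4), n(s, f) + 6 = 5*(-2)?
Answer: -1/120 ≈ -0.0083333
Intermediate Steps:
n(s, f) = -16 (n(s, f) = -6 + 5*(-2) = -6 - 10 = -16)
B(C) = 240 (B(C) = -3*5*(-16) = -15*(-16) = 240)
O(P) = 1/240
O(19)*(-2) = (1/240)*(-2) = -1/120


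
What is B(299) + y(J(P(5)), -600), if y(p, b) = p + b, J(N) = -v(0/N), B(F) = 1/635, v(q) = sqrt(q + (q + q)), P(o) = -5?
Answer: -380999/635 ≈ -600.00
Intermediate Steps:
v(q) = sqrt(3)*sqrt(q) (v(q) = sqrt(q + 2*q) = sqrt(3*q) = sqrt(3)*sqrt(q))
B(F) = 1/635
J(N) = 0 (J(N) = -sqrt(3)*sqrt(0/N) = -sqrt(3)*sqrt(0) = -sqrt(3)*0 = -1*0 = 0)
y(p, b) = b + p
B(299) + y(J(P(5)), -600) = 1/635 + (-600 + 0) = 1/635 - 600 = -380999/635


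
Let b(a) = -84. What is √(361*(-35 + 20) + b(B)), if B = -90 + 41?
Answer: 3*I*√611 ≈ 74.155*I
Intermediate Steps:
B = -49
√(361*(-35 + 20) + b(B)) = √(361*(-35 + 20) - 84) = √(361*(-15) - 84) = √(-5415 - 84) = √(-5499) = 3*I*√611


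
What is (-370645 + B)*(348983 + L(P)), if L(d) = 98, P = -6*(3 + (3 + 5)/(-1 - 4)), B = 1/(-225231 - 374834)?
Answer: -77639486380620006/600065 ≈ -1.2939e+11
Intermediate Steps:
B = -1/600065 (B = 1/(-600065) = -1/600065 ≈ -1.6665e-6)
P = -42/5 (P = -6*(3 + 8/(-5)) = -6*(3 + 8*(-1/5)) = -6*(3 - 8/5) = -6*7/5 = -42/5 ≈ -8.4000)
(-370645 + B)*(348983 + L(P)) = (-370645 - 1/600065)*(348983 + 98) = -222411091926/600065*349081 = -77639486380620006/600065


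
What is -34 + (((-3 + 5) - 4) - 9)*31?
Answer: -375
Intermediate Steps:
-34 + (((-3 + 5) - 4) - 9)*31 = -34 + ((2 - 4) - 9)*31 = -34 + (-2 - 9)*31 = -34 - 11*31 = -34 - 341 = -375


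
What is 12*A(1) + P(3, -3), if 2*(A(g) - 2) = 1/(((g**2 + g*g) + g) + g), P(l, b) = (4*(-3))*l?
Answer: -21/2 ≈ -10.500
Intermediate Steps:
P(l, b) = -12*l
A(g) = 2 + 1/(2*(2*g + 2*g**2)) (A(g) = 2 + 1/(2*(((g**2 + g*g) + g) + g)) = 2 + 1/(2*(((g**2 + g**2) + g) + g)) = 2 + 1/(2*((2*g**2 + g) + g)) = 2 + 1/(2*((g + 2*g**2) + g)) = 2 + 1/(2*(2*g + 2*g**2)))
12*A(1) + P(3, -3) = 12*((1/4)*(1 + 8*1 + 8*1**2)/(1*(1 + 1))) - 12*3 = 12*((1/4)*1*(1 + 8 + 8*1)/2) - 36 = 12*((1/4)*1*(1/2)*(1 + 8 + 8)) - 36 = 12*((1/4)*1*(1/2)*17) - 36 = 12*(17/8) - 36 = 51/2 - 36 = -21/2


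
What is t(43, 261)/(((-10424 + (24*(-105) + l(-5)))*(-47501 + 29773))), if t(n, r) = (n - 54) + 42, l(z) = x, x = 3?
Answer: 31/229418048 ≈ 1.3512e-7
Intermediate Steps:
l(z) = 3
t(n, r) = -12 + n (t(n, r) = (-54 + n) + 42 = -12 + n)
t(43, 261)/(((-10424 + (24*(-105) + l(-5)))*(-47501 + 29773))) = (-12 + 43)/(((-10424 + (24*(-105) + 3))*(-47501 + 29773))) = 31/(((-10424 + (-2520 + 3))*(-17728))) = 31/(((-10424 - 2517)*(-17728))) = 31/((-12941*(-17728))) = 31/229418048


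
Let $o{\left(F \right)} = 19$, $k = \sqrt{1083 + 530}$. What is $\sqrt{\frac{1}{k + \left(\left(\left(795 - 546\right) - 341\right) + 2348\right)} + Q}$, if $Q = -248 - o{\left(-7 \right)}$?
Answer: $\frac{\sqrt{-602351 - 267 \sqrt{1613}}}{\sqrt{2256 + \sqrt{1613}}} \approx 16.34 i$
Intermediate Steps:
$k = \sqrt{1613} \approx 40.162$
$Q = -267$ ($Q = -248 - 19 = -267$)
$\sqrt{\frac{1}{k + \left(\left(\left(795 - 546\right) - 341\right) + 2348\right)} + Q} = \sqrt{\frac{1}{\sqrt{1613} + \left(\left(\left(795 - 546\right) - 341\right) + 2348\right)} - 267} = \sqrt{\frac{1}{\sqrt{1613} + \left(\left(249 - 341\right) + 2348\right)} - 267} = \sqrt{\frac{1}{\sqrt{1613} + \left(-92 + 2348\right)} - 267} = \sqrt{\frac{1}{\sqrt{1613} + 2256} - 267} = \sqrt{\frac{1}{2256 + \sqrt{1613}} - 267} = \sqrt{-267 + \frac{1}{2256 + \sqrt{1613}}}$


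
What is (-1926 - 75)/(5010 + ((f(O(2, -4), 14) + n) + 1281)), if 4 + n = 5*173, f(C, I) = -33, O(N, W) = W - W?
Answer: -667/2373 ≈ -0.28108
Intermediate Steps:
O(N, W) = 0
n = 861 (n = -4 + 5*173 = -4 + 865 = 861)
(-1926 - 75)/(5010 + ((f(O(2, -4), 14) + n) + 1281)) = (-1926 - 75)/(5010 + ((-33 + 861) + 1281)) = -2001/(5010 + (828 + 1281)) = -2001/(5010 + 2109) = -2001/7119 = -2001*1/7119 = -667/2373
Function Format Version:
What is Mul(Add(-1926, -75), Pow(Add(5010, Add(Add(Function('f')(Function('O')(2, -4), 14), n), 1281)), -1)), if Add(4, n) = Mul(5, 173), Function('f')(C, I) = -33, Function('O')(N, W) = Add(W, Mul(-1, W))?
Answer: Rational(-667, 2373) ≈ -0.28108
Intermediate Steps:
Function('O')(N, W) = 0
n = 861 (n = Add(-4, Mul(5, 173)) = Add(-4, 865) = 861)
Mul(Add(-1926, -75), Pow(Add(5010, Add(Add(Function('f')(Function('O')(2, -4), 14), n), 1281)), -1)) = Mul(Add(-1926, -75), Pow(Add(5010, Add(Add(-33, 861), 1281)), -1)) = Mul(-2001, Pow(Add(5010, Add(828, 1281)), -1)) = Mul(-2001, Pow(Add(5010, 2109), -1)) = Mul(-2001, Pow(7119, -1)) = Mul(-2001, Rational(1, 7119)) = Rational(-667, 2373)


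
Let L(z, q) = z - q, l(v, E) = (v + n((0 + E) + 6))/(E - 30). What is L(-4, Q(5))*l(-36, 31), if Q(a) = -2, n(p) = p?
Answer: -2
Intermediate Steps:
l(v, E) = (6 + E + v)/(-30 + E) (l(v, E) = (v + ((0 + E) + 6))/(E - 30) = (v + (E + 6))/(-30 + E) = (v + (6 + E))/(-30 + E) = (6 + E + v)/(-30 + E))
L(-4, Q(5))*l(-36, 31) = (-4 - 1*(-2))*((6 + 31 - 36)/(-30 + 31)) = (-4 + 2)*(1/1) = -2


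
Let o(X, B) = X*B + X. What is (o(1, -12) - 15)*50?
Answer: -1300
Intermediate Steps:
o(X, B) = X + B*X (o(X, B) = B*X + X = X + B*X)
(o(1, -12) - 15)*50 = (1*(1 - 12) - 15)*50 = (1*(-11) - 15)*50 = (-11 - 15)*50 = -26*50 = -1300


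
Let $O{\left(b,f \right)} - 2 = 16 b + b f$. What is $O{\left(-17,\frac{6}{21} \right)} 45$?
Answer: $- \frac{86580}{7} \approx -12369.0$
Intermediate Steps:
$O{\left(b,f \right)} = 2 + 16 b + b f$ ($O{\left(b,f \right)} = 2 + \left(16 b + b f\right) = 2 + 16 b + b f$)
$O{\left(-17,\frac{6}{21} \right)} 45 = \left(2 + 16 \left(-17\right) - 17 \cdot \frac{6}{21}\right) 45 = \left(2 - 272 - 17 \cdot 6 \cdot \frac{1}{21}\right) 45 = \left(2 - 272 - \frac{34}{7}\right) 45 = \left(- \frac{1924}{7}\right) 45 = - \frac{86580}{7}$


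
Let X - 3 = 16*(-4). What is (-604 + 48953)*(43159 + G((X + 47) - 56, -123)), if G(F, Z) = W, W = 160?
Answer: 2094430331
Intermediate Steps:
X = -61 (X = 3 + 16*(-4) = 3 - 64 = -61)
G(F, Z) = 160
(-604 + 48953)*(43159 + G((X + 47) - 56, -123)) = (-604 + 48953)*(43159 + 160) = 48349*43319 = 2094430331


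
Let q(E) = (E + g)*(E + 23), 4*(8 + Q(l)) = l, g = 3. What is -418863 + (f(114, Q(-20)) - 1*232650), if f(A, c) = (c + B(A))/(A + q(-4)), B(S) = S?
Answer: -61893634/95 ≈ -6.5151e+5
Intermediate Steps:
Q(l) = -8 + l/4
q(E) = (3 + E)*(23 + E) (q(E) = (E + 3)*(E + 23) = (3 + E)*(23 + E))
f(A, c) = (A + c)/(-19 + A) (f(A, c) = (c + A)/(A + (69 + (-4)² + 26*(-4))) = (A + c)/(A + (69 + 16 - 104)) = (A + c)/(A - 19) = (A + c)/(-19 + A))
-418863 + (f(114, Q(-20)) - 1*232650) = -418863 + ((114 + (-8 + (¼)*(-20)))/(-19 + 114) - 1*232650) = -418863 + ((114 + (-8 - 5))/95 - 232650) = -418863 + ((114 - 13)/95 - 232650) = -418863 + ((1/95)*101 - 232650) = -418863 + (101/95 - 232650) = -418863 - 22101649/95 = -61893634/95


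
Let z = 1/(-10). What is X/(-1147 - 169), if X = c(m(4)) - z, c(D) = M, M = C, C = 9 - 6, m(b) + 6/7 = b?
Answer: -31/13160 ≈ -0.0023556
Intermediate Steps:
z = -⅒ ≈ -0.10000
m(b) = -6/7 + b
C = 3
M = 3
c(D) = 3
X = 31/10 (X = 3 - 1*(-⅒) = 3 + ⅒ = 31/10 ≈ 3.1000)
X/(-1147 - 169) = (31/10)/(-1147 - 169) = (31/10)/(-1316) = -1/1316*31/10 = -31/13160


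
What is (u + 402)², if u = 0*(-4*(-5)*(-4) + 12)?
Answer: 161604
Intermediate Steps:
u = 0 (u = 0*(20*(-4) + 12) = 0*(-80 + 12) = 0*(-68) = 0)
(u + 402)² = (0 + 402)² = 402² = 161604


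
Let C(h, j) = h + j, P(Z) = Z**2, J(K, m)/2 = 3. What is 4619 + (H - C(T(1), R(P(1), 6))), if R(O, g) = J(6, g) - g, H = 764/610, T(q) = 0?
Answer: 1409177/305 ≈ 4620.3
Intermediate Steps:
J(K, m) = 6 (J(K, m) = 2*3 = 6)
H = 382/305 (H = 764*(1/610) = 382/305 ≈ 1.2525)
R(O, g) = 6 - g
4619 + (H - C(T(1), R(P(1), 6))) = 4619 + (382/305 - (0 + (6 - 1*6))) = 4619 + (382/305 - (0 + (6 - 6))) = 4619 + (382/305 - (0 + 0)) = 4619 + (382/305 - 1*0) = 4619 + (382/305 + 0) = 4619 + 382/305 = 1409177/305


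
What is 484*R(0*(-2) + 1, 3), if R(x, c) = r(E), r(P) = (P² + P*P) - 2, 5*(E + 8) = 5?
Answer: 46464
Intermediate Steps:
E = -7 (E = -8 + (⅕)*5 = -8 + 1 = -7)
r(P) = -2 + 2*P² (r(P) = (P² + P²) - 2 = 2*P² - 2 = -2 + 2*P²)
R(x, c) = 96 (R(x, c) = -2 + 2*(-7)² = -2 + 2*49 = -2 + 98 = 96)
484*R(0*(-2) + 1, 3) = 484*96 = 46464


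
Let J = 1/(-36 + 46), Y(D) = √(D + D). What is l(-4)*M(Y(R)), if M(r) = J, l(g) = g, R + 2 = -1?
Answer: -⅖ ≈ -0.40000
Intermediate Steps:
R = -3 (R = -2 - 1 = -3)
Y(D) = √2*√D (Y(D) = √(2*D) = √2*√D)
J = ⅒ (J = 1/10 = ⅒ ≈ 0.10000)
M(r) = ⅒
l(-4)*M(Y(R)) = -4*⅒ = -⅖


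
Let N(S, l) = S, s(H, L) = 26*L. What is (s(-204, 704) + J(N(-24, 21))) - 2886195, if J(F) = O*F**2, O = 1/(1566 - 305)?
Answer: -3616409975/1261 ≈ -2.8679e+6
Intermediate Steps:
O = 1/1261 ≈ 0.00079302
J(F) = F**2/1261
(s(-204, 704) + J(N(-24, 21))) - 2886195 = (26*704 + (1/1261)*(-24)**2) - 2886195 = (18304 + (1/1261)*576) - 2886195 = (18304 + 576/1261) - 2886195 = 23081920/1261 - 2886195 = -3616409975/1261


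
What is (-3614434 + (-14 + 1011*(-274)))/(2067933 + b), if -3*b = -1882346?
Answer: -11674386/8086145 ≈ -1.4438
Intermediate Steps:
b = 1882346/3 (b = -⅓*(-1882346) = 1882346/3 ≈ 6.2745e+5)
(-3614434 + (-14 + 1011*(-274)))/(2067933 + b) = (-3614434 + (-14 + 1011*(-274)))/(2067933 + 1882346/3) = (-3614434 + (-14 - 277014))/(8086145/3) = (-3614434 - 277028)*(3/8086145) = -3891462*3/8086145 = -11674386/8086145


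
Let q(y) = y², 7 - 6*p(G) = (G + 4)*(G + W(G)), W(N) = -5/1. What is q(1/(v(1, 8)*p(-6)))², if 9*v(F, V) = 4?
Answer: 6561/10000 ≈ 0.65610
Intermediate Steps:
v(F, V) = 4/9 (v(F, V) = (⅑)*4 = 4/9)
W(N) = -5 (W(N) = -5*1 = -5)
p(G) = 7/6 - (-5 + G)*(4 + G)/6 (p(G) = 7/6 - (G + 4)*(G - 5)/6 = 7/6 - (4 + G)*(-5 + G)/6 = 7/6 - (-5 + G)*(4 + G)/6)
q(1/(v(1, 8)*p(-6)))² = ((1/((4/9)*(9/2 - ⅙*(-6)² + (⅙)*(-6))))²)² = ((9/(4*(9/2 - ⅙*36 - 1)))²)² = ((9/(4*(9/2 - 6 - 1)))²)² = ((9/(4*(-5/2)))²)² = (((9/4)*(-⅖))²)² = ((-9/10)²)² = (81/100)² = 6561/10000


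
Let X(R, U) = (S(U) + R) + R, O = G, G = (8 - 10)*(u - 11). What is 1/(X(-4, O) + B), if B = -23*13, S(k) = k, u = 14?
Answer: -1/313 ≈ -0.0031949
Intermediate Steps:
G = -6 (G = (8 - 10)*(14 - 11) = -2*3 = -6)
O = -6
X(R, U) = U + 2*R (X(R, U) = (U + R) + R = (R + U) + R = U + 2*R)
B = -299
1/(X(-4, O) + B) = 1/((-6 + 2*(-4)) - 299) = 1/((-6 - 8) - 299) = 1/(-14 - 299) = 1/(-313) = -1/313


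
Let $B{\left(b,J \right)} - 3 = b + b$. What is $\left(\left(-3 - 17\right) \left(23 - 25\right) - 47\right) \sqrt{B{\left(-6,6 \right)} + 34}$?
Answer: $-35$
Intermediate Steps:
$B{\left(b,J \right)} = 3 + 2 b$ ($B{\left(b,J \right)} = 3 + \left(b + b\right) = 3 + 2 b$)
$\left(\left(-3 - 17\right) \left(23 - 25\right) - 47\right) \sqrt{B{\left(-6,6 \right)} + 34} = \left(\left(-3 - 17\right) \left(23 - 25\right) - 47\right) \sqrt{\left(3 + 2 \left(-6\right)\right) + 34} = \left(\left(-20\right) \left(-2\right) - 47\right) \sqrt{\left(3 - 12\right) + 34} = \left(40 - 47\right) \sqrt{-9 + 34} = - 7 \sqrt{25} = \left(-7\right) 5 = -35$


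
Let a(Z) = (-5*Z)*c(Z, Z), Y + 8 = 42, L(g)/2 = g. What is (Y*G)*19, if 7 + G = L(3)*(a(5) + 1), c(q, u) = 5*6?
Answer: -2907646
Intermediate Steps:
c(q, u) = 30
L(g) = 2*g
Y = 34 (Y = -8 + 42 = 34)
a(Z) = -150*Z (a(Z) = -5*Z*30 = -150*Z)
G = -4501 (G = -7 + (2*3)*(-150*5 + 1) = -7 + 6*(-750 + 1) = -7 + 6*(-749) = -7 - 4494 = -4501)
(Y*G)*19 = (34*(-4501))*19 = -153034*19 = -2907646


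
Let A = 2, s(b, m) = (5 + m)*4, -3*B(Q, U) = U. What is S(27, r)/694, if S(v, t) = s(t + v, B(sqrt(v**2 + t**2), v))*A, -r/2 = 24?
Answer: -16/347 ≈ -0.046109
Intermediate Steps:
B(Q, U) = -U/3
s(b, m) = 20 + 4*m
r = -48 (r = -2*24 = -48)
S(v, t) = 40 - 8*v/3 (S(v, t) = (20 + 4*(-v/3))*2 = (20 - 4*v/3)*2 = 40 - 8*v/3)
S(27, r)/694 = (40 - 8/3*27)/694 = (40 - 72)*(1/694) = -32*1/694 = -16/347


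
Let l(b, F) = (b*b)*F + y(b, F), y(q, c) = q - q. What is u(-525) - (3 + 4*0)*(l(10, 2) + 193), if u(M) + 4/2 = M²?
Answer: 274444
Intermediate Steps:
y(q, c) = 0
u(M) = -2 + M²
l(b, F) = F*b² (l(b, F) = (b*b)*F + 0 = b²*F + 0 = F*b² + 0 = F*b²)
u(-525) - (3 + 4*0)*(l(10, 2) + 193) = (-2 + (-525)²) - (3 + 4*0)*(2*10² + 193) = (-2 + 275625) - (3 + 0)*(2*100 + 193) = 275623 - 3*(200 + 193) = 275623 - 3*393 = 275623 - 1*1179 = 275623 - 1179 = 274444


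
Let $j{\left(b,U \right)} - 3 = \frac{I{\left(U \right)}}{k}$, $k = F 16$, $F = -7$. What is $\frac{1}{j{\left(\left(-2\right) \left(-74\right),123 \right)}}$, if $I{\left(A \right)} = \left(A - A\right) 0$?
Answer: $\frac{1}{3} \approx 0.33333$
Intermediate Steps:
$I{\left(A \right)} = 0$ ($I{\left(A \right)} = 0 \cdot 0 = 0$)
$k = -112$ ($k = \left(-7\right) 16 = -112$)
$j{\left(b,U \right)} = 3$ ($j{\left(b,U \right)} = 3 + \frac{0}{-112} = 3 + 0 \left(- \frac{1}{112}\right) = 3 + 0 = 3$)
$\frac{1}{j{\left(\left(-2\right) \left(-74\right),123 \right)}} = \frac{1}{3}$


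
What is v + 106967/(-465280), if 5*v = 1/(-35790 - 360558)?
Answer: -10599062393/46103199360 ≈ -0.22990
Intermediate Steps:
v = -1/1981740 (v = 1/(5*(-35790 - 360558)) = (⅕)/(-396348) = (⅕)*(-1/396348) = -1/1981740 ≈ -5.0461e-7)
v + 106967/(-465280) = -1/1981740 + 106967/(-465280) = -1/1981740 + 106967*(-1/465280) = -1/1981740 - 106967/465280 = -10599062393/46103199360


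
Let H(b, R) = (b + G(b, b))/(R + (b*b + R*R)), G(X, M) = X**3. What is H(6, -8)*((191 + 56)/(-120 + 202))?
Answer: 27417/3772 ≈ 7.2686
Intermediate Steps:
H(b, R) = (b + b**3)/(R + R**2 + b**2) (H(b, R) = (b + b**3)/(R + (b*b + R*R)) = (b + b**3)/(R + (b**2 + R**2)) = (b + b**3)/(R + (R**2 + b**2)) = (b + b**3)/(R + R**2 + b**2))
H(6, -8)*((191 + 56)/(-120 + 202)) = ((6 + 6**3)/(-8 + (-8)**2 + 6**2))*((191 + 56)/(-120 + 202)) = ((6 + 216)/(-8 + 64 + 36))*(247/82) = (222/92)*(247*(1/82)) = ((1/92)*222)*(247/82) = (111/46)*(247/82) = 27417/3772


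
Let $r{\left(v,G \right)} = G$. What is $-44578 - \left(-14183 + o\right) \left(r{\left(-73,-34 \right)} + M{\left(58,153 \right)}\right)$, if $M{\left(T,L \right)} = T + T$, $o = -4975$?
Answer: $1526378$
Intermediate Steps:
$M{\left(T,L \right)} = 2 T$
$-44578 - \left(-14183 + o\right) \left(r{\left(-73,-34 \right)} + M{\left(58,153 \right)}\right) = -44578 - \left(-14183 - 4975\right) \left(-34 + 2 \cdot 58\right) = -44578 - - 19158 \left(-34 + 116\right) = -44578 - \left(-19158\right) 82 = -44578 - -1570956 = -44578 + 1570956 = 1526378$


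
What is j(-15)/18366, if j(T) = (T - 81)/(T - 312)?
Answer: 16/1000947 ≈ 1.5985e-5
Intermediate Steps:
j(T) = (-81 + T)/(-312 + T)
j(-15)/18366 = ((-81 - 15)/(-312 - 15))/18366 = (-96/(-327))*(1/18366) = -1/327*(-96)*(1/18366) = (32/109)*(1/18366) = 16/1000947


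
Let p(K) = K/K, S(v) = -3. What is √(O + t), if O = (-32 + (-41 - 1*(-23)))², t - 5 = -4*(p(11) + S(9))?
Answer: √2513 ≈ 50.130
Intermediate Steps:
p(K) = 1
t = 13 (t = 5 - 4*(1 - 3) = 5 - 4*(-2) = 5 + 8 = 13)
O = 2500 (O = (-32 + (-41 + 23))² = (-32 - 18)² = (-50)² = 2500)
√(O + t) = √(2500 + 13) = √2513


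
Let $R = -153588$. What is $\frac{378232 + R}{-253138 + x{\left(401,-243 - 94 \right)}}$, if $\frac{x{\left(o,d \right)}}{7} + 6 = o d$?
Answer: $- \frac{224644}{1199139} \approx -0.18734$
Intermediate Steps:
$x{\left(o,d \right)} = -42 + 7 d o$ ($x{\left(o,d \right)} = -42 + 7 o d = -42 + 7 d o$)
$\frac{378232 + R}{-253138 + x{\left(401,-243 - 94 \right)}} = \frac{378232 - 153588}{-253138 + \left(-42 + 7 \left(-243 - 94\right) 401\right)} = \frac{224644}{-253138 + \left(-42 + 7 \left(-243 - 94\right) 401\right)} = \frac{224644}{-253138 + \left(-42 + 7 \left(-337\right) 401\right)} = \frac{224644}{-253138 - 946001} = \frac{224644}{-1199139} = 224644 \left(- \frac{1}{1199139}\right) = - \frac{224644}{1199139}$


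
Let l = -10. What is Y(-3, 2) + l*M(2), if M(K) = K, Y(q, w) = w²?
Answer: -16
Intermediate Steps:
Y(-3, 2) + l*M(2) = 2² - 10*2 = 4 - 20 = -16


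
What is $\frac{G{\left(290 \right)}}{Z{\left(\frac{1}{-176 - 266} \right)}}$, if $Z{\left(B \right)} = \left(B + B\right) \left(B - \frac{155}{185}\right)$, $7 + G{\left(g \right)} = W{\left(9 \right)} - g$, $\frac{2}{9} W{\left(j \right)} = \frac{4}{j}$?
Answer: $- \frac{1066199030}{13739} \approx -77604.0$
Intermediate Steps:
$W{\left(j \right)} = \frac{18}{j}$ ($W{\left(j \right)} = \frac{9 \frac{4}{j}}{2} = \frac{18}{j}$)
$G{\left(g \right)} = -5 - g$ ($G{\left(g \right)} = -7 - \left(-2 + g\right) = -5 - g$)
$Z{\left(B \right)} = 2 B \left(- \frac{31}{37} + B\right)$ ($Z{\left(B \right)} = 2 B \left(B - \frac{31}{37}\right) = 2 B \left(- \frac{31}{37} + B\right)$)
$\frac{G{\left(290 \right)}}{Z{\left(\frac{1}{-176 - 266} \right)}} = \frac{-5 - 290}{\frac{2}{37} \frac{1}{-176 - 266} \left(-31 + \frac{37}{-176 - 266}\right)} = \frac{-5 - 290}{\frac{2}{37} \frac{1}{-442} \left(-31 + \frac{37}{-442}\right)} = - \frac{295}{\frac{2}{37} \left(- \frac{1}{442}\right) \left(-31 + 37 \left(- \frac{1}{442}\right)\right)} = - \frac{295}{\frac{2}{37} \left(- \frac{1}{442}\right) \left(-31 - \frac{37}{442}\right)} = - \frac{295}{\frac{2}{37} \left(- \frac{1}{442}\right) \left(- \frac{13739}{442}\right)} = - \frac{295}{\frac{13739}{3614234}} = \left(-295\right) \frac{3614234}{13739} = - \frac{1066199030}{13739}$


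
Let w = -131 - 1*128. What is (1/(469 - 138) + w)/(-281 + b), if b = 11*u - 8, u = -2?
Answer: 85728/102941 ≈ 0.83279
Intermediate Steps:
w = -259 (w = -131 - 128 = -259)
b = -30 (b = 11*(-2) - 8 = -22 - 8 = -30)
(1/(469 - 138) + w)/(-281 + b) = (1/(469 - 138) - 259)/(-281 - 30) = (1/331 - 259)/(-311) = (1/331 - 259)*(-1/311) = -85728/331*(-1/311) = 85728/102941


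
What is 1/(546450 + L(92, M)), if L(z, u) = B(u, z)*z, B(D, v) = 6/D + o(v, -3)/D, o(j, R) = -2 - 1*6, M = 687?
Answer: 687/375410966 ≈ 1.8300e-6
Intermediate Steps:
o(j, R) = -8 (o(j, R) = -2 - 6 = -8)
B(D, v) = -2/D (B(D, v) = 6/D - 8/D = -2/D)
L(z, u) = -2*z/u (L(z, u) = (-2/u)*z = -2*z/u)
1/(546450 + L(92, M)) = 1/(546450 - 2*92/687) = 1/(546450 - 2*92*1/687) = 1/(546450 - 184/687) = 1/(375410966/687) = 687/375410966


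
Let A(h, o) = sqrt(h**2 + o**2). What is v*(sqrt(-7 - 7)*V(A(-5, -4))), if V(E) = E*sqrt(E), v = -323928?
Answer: -323928*I*sqrt(14)*41**(3/4) ≈ -1.9638e+7*I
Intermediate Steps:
V(E) = E**(3/2)
v*(sqrt(-7 - 7)*V(A(-5, -4))) = -323928*sqrt(-7 - 7)*(sqrt((-5)**2 + (-4)**2))**(3/2) = -323928*sqrt(-14)*(sqrt(25 + 16))**(3/2) = -323928*I*sqrt(14)*(sqrt(41))**(3/2) = -323928*I*sqrt(14)*41**(3/4)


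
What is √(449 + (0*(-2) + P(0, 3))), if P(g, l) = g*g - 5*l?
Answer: √434 ≈ 20.833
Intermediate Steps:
P(g, l) = g² - 5*l
√(449 + (0*(-2) + P(0, 3))) = √(449 + (0*(-2) + (0² - 5*3))) = √(449 + (0 + (0 - 15))) = √(449 + (0 - 15)) = √(449 - 15) = √434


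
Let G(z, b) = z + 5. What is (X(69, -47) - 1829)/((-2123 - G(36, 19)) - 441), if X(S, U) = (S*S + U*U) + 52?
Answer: -5193/2605 ≈ -1.9935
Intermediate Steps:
X(S, U) = 52 + S² + U² (X(S, U) = (S² + U²) + 52 = 52 + S² + U²)
G(z, b) = 5 + z
(X(69, -47) - 1829)/((-2123 - G(36, 19)) - 441) = ((52 + 69² + (-47)²) - 1829)/((-2123 - (5 + 36)) - 441) = ((52 + 4761 + 2209) - 1829)/((-2123 - 1*41) - 441) = (7022 - 1829)/((-2123 - 41) - 441) = 5193/(-2164 - 441) = 5193/(-2605) = 5193*(-1/2605) = -5193/2605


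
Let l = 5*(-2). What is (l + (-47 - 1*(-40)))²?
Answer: 289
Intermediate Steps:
l = -10
(l + (-47 - 1*(-40)))² = (-10 + (-47 - 1*(-40)))² = (-10 + (-47 + 40))² = (-10 - 7)² = (-17)² = 289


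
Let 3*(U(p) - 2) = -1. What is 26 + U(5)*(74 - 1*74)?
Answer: 26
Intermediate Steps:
U(p) = 5/3 (U(p) = 2 + (⅓)*(-1) = 2 - ⅓ = 5/3)
26 + U(5)*(74 - 1*74) = 26 + 5*(74 - 1*74)/3 = 26 + 5*(74 - 74)/3 = 26 + (5/3)*0 = 26 + 0 = 26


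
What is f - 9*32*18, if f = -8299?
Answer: -13483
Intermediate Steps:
f - 9*32*18 = -8299 - 9*32*18 = -8299 - 288*18 = -8299 - 1*5184 = -8299 - 5184 = -13483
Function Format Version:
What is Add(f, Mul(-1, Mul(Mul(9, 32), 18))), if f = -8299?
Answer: -13483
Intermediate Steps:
Add(f, Mul(-1, Mul(Mul(9, 32), 18))) = Add(-8299, Mul(-1, Mul(Mul(9, 32), 18))) = Add(-8299, Mul(-1, Mul(288, 18))) = Add(-8299, Mul(-1, 5184)) = Add(-8299, -5184) = -13483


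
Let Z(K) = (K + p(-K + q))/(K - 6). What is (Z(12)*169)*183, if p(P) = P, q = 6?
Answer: 30927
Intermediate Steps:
Z(K) = 6/(-6 + K) (Z(K) = (K + (-K + 6))/(K - 6) = (K + (6 - K))/(-6 + K) = 6/(-6 + K))
(Z(12)*169)*183 = ((6/(-6 + 12))*169)*183 = ((6/6)*169)*183 = ((6*(1/6))*169)*183 = (1*169)*183 = 169*183 = 30927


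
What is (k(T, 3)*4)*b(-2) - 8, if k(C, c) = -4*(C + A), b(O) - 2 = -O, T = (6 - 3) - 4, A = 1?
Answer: -8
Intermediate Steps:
T = -1 (T = 3 - 4 = -1)
b(O) = 2 - O
k(C, c) = -4 - 4*C (k(C, c) = -4*(C + 1) = -4*(1 + C) = -4 - 4*C)
(k(T, 3)*4)*b(-2) - 8 = ((-4 - 4*(-1))*4)*(2 - 1*(-2)) - 8 = ((-4 + 4)*4)*(2 + 2) - 8 = (0*4)*4 - 8 = 0*4 - 8 = 0 - 8 = -8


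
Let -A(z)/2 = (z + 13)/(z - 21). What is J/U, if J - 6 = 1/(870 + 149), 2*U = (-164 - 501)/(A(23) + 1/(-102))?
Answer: 4492079/6911877 ≈ 0.64991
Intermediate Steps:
A(z) = -2*(13 + z)/(-21 + z) (A(z) = -2*(z + 13)/(z - 21) = -2*(13 + z)/(-21 + z))
U = 33915/3673 (U = ((-164 - 501)/(2*(-13 - 1*23)/(-21 + 23) + 1/(-102)))/2 = (-665/(2*(-13 - 23)/2 - 1/102))/2 = (-665/(2*(½)*(-36) - 1/102))/2 = (-665/(-36 - 1/102))/2 = (-665/(-3673/102))/2 = (-665*(-102/3673))/2 = (½)*(67830/3673) = 33915/3673 ≈ 9.2336)
J = 6115/1019 (J = 6 + 1/(870 + 149) = 6 + 1/1019 = 6115/1019 ≈ 6.0010)
J/U = 6115/(1019*(33915/3673)) = (6115/1019)*(3673/33915) = 4492079/6911877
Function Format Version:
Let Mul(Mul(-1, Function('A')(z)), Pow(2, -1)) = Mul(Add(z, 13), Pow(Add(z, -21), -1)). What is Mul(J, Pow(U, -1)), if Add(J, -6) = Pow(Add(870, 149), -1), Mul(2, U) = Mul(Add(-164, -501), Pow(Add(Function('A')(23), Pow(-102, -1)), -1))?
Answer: Rational(4492079, 6911877) ≈ 0.64991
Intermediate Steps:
Function('A')(z) = Mul(-2, Pow(Add(-21, z), -1), Add(13, z)) (Function('A')(z) = Mul(-2, Mul(Add(z, 13), Pow(Add(z, -21), -1))) = Mul(-2, Mul(Add(13, z), Pow(Add(-21, z), -1))) = Mul(-2, Mul(Pow(Add(-21, z), -1), Add(13, z))) = Mul(-2, Pow(Add(-21, z), -1), Add(13, z)))
U = Rational(33915, 3673) (U = Mul(Rational(1, 2), Mul(Add(-164, -501), Pow(Add(Mul(2, Pow(Add(-21, 23), -1), Add(-13, Mul(-1, 23))), Pow(-102, -1)), -1))) = Mul(Rational(1, 2), Mul(-665, Pow(Add(Mul(2, Pow(2, -1), Add(-13, -23)), Rational(-1, 102)), -1))) = Mul(Rational(1, 2), Mul(-665, Pow(Add(Mul(2, Rational(1, 2), -36), Rational(-1, 102)), -1))) = Mul(Rational(1, 2), Mul(-665, Pow(Add(-36, Rational(-1, 102)), -1))) = Mul(Rational(1, 2), Mul(-665, Pow(Rational(-3673, 102), -1))) = Mul(Rational(1, 2), Mul(-665, Rational(-102, 3673))) = Mul(Rational(1, 2), Rational(67830, 3673)) = Rational(33915, 3673) ≈ 9.2336)
J = Rational(6115, 1019) (J = Add(6, Pow(Add(870, 149), -1)) = Add(6, Pow(1019, -1)) = Add(6, Rational(1, 1019)) = Rational(6115, 1019) ≈ 6.0010)
Mul(J, Pow(U, -1)) = Mul(Rational(6115, 1019), Pow(Rational(33915, 3673), -1)) = Mul(Rational(6115, 1019), Rational(3673, 33915)) = Rational(4492079, 6911877)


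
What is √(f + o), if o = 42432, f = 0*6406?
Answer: 8*√663 ≈ 205.99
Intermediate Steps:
f = 0
√(f + o) = √(0 + 42432) = √42432 = 8*√663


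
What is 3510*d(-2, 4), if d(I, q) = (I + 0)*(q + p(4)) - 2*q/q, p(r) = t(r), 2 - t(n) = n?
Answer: -21060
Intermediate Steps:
t(n) = 2 - n
p(r) = 2 - r
d(I, q) = -2 + I*(-2 + q) (d(I, q) = (I + 0)*(q + (2 - 1*4)) - 2*q/q = I*(q + (2 - 4)) - 2*1 = I*(q - 2) - 2 = I*(-2 + q) - 2 = -2 + I*(-2 + q))
3510*d(-2, 4) = 3510*(-2 - 2*(-2) - 2*4) = 3510*(-2 + 4 - 8) = 3510*(-6) = -21060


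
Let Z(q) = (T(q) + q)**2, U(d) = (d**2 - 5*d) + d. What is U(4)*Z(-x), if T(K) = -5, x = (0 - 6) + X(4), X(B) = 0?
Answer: 0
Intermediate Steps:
U(d) = d**2 - 4*d
x = -6 (x = (0 - 6) + 0 = -6 + 0 = -6)
Z(q) = (-5 + q)**2
U(4)*Z(-x) = (4*(-4 + 4))*(-5 - 1*(-6))**2 = (4*0)*(-5 + 6)**2 = 0*1**2 = 0*1 = 0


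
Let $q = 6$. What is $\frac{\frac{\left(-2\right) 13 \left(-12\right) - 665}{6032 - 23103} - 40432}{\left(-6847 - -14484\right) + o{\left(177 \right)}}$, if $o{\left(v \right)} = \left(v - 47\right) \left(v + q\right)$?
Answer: $- \frac{690214319}{536490317} \approx -1.2865$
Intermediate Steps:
$o{\left(v \right)} = \left(-47 + v\right) \left(6 + v\right)$ ($o{\left(v \right)} = \left(v - 47\right) \left(v + 6\right) = \left(-47 + v\right) \left(6 + v\right)$)
$\frac{\frac{\left(-2\right) 13 \left(-12\right) - 665}{6032 - 23103} - 40432}{\left(-6847 - -14484\right) + o{\left(177 \right)}} = \frac{\frac{\left(-2\right) 13 \left(-12\right) - 665}{6032 - 23103} - 40432}{\left(-6847 - -14484\right) - \left(7539 - 31329\right)} = \frac{\frac{\left(-26\right) \left(-12\right) - 665}{-17071} - 40432}{\left(-6847 + 14484\right) - -23790} = \frac{\left(312 - 665\right) \left(- \frac{1}{17071}\right) - 40432}{7637 + 23790} = \frac{\left(-353\right) \left(- \frac{1}{17071}\right) - 40432}{31427} = \left(\frac{353}{17071} - 40432\right) \frac{1}{31427} = \left(- \frac{690214319}{17071}\right) \frac{1}{31427} = - \frac{690214319}{536490317}$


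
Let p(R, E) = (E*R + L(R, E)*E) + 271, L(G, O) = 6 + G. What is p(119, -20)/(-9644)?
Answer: 4609/9644 ≈ 0.47791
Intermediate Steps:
p(R, E) = 271 + E*R + E*(6 + R) (p(R, E) = (E*R + (6 + R)*E) + 271 = (E*R + E*(6 + R)) + 271 = 271 + E*R + E*(6 + R))
p(119, -20)/(-9644) = (271 - 20*119 - 20*(6 + 119))/(-9644) = (271 - 2380 - 20*125)*(-1/9644) = (271 - 2380 - 2500)*(-1/9644) = -4609*(-1/9644) = 4609/9644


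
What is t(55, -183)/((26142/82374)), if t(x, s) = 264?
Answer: 3624456/4357 ≈ 831.87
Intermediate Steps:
t(55, -183)/((26142/82374)) = 264/((26142/82374)) = 264/((26142*(1/82374))) = 264/(4357/13729) = 264*(13729/4357) = 3624456/4357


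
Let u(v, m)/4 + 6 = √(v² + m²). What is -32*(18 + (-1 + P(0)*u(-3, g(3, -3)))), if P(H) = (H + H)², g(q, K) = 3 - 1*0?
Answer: -544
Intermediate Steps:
g(q, K) = 3 (g(q, K) = 3 + 0 = 3)
u(v, m) = -24 + 4*√(m² + v²) (u(v, m) = -24 + 4*√(v² + m²) = -24 + 4*√(m² + v²))
P(H) = 4*H² (P(H) = (2*H)² = 4*H²)
-32*(18 + (-1 + P(0)*u(-3, g(3, -3)))) = -32*(18 + (-1 + (4*0²)*(-24 + 4*√(3² + (-3)²)))) = -32*(18 + (-1 + (4*0)*(-24 + 4*√(9 + 9)))) = -32*(18 + (-1 + 0*(-24 + 4*√18))) = -32*(18 + (-1 + 0*(-24 + 4*(3*√2)))) = -32*(18 + (-1 + 0*(-24 + 12*√2))) = -32*(18 + (-1 + 0)) = -32*(18 - 1) = -32*17 = -544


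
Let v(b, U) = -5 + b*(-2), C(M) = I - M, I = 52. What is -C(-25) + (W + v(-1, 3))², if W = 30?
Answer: 652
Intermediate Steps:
C(M) = 52 - M
v(b, U) = -5 - 2*b
-C(-25) + (W + v(-1, 3))² = -(52 - 1*(-25)) + (30 + (-5 - 2*(-1)))² = -(52 + 25) + (30 + (-5 + 2))² = -1*77 + (30 - 3)² = -77 + 27² = -77 + 729 = 652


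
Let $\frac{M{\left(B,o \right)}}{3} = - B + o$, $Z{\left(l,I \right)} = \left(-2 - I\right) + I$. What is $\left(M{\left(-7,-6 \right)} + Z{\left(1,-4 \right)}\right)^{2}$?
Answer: $1$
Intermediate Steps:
$Z{\left(l,I \right)} = -2$
$M{\left(B,o \right)} = - 3 B + 3 o$ ($M{\left(B,o \right)} = 3 \left(- B + o\right) = 3 \left(o - B\right) = - 3 B + 3 o$)
$\left(M{\left(-7,-6 \right)} + Z{\left(1,-4 \right)}\right)^{2} = \left(\left(\left(-3\right) \left(-7\right) + 3 \left(-6\right)\right) - 2\right)^{2} = \left(\left(21 - 18\right) - 2\right)^{2} = \left(3 - 2\right)^{2} = 1^{2} = 1$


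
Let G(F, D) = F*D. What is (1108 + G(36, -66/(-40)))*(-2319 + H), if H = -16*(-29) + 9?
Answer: -10775102/5 ≈ -2.1550e+6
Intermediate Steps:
H = 473 (H = 464 + 9 = 473)
G(F, D) = D*F
(1108 + G(36, -66/(-40)))*(-2319 + H) = (1108 - 66/(-40)*36)*(-2319 + 473) = (1108 - 66*(-1/40)*36)*(-1846) = (1108 + (33/20)*36)*(-1846) = (1108 + 297/5)*(-1846) = (5837/5)*(-1846) = -10775102/5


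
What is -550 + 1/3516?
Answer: -1933799/3516 ≈ -550.00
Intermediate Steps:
-550 + 1/3516 = -1933799/3516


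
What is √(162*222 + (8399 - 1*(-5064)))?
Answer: √49427 ≈ 222.32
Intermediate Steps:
√(162*222 + (8399 - 1*(-5064))) = √(35964 + (8399 + 5064)) = √(35964 + 13463) = √49427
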